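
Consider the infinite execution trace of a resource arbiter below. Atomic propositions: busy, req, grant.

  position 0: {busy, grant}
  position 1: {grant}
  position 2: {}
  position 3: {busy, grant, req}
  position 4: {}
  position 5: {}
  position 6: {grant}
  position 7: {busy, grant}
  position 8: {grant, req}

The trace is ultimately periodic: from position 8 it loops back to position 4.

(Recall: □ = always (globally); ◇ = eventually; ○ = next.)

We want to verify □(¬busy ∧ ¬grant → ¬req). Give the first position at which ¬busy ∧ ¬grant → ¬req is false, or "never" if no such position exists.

¬busy ∧ ¬grant → ¬req holds at every position 0..8, and those are all the positions the trace ever visits, so the invariant □(¬busy ∧ ¬grant → ¬req) is never violated.

never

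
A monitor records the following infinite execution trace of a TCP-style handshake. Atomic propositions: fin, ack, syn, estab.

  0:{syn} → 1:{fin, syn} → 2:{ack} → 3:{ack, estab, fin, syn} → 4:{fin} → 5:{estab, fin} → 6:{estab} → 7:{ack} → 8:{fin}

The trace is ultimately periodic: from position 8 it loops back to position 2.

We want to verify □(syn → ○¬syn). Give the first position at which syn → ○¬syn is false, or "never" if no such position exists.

At position 0 the labels are {syn} and the next position 1 has {fin, syn}, so syn → ○¬syn is false there. This is the first violation.

0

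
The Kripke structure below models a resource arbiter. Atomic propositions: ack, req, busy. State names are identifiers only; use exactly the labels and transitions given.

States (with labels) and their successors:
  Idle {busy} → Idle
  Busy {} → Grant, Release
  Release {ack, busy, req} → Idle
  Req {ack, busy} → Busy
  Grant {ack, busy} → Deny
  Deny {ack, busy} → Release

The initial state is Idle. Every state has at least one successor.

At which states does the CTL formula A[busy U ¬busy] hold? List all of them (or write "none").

States satisfying busy: {Idle, Release, Req, Grant, Deny}.
States satisfying ¬busy: {Busy}.
States satisfying A[busy U ¬busy]: {Busy, Req}.

{Busy, Req}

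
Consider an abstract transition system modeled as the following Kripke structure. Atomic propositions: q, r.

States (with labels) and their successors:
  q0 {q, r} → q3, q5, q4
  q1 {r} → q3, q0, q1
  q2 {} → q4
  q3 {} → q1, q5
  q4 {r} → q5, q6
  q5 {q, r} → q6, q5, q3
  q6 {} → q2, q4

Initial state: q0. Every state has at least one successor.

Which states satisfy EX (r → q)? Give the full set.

States satisfying r → q: {q0, q2, q3, q5, q6}.
States satisfying EX (r → q): {q0, q1, q3, q4, q5, q6}.

{q0, q1, q3, q4, q5, q6}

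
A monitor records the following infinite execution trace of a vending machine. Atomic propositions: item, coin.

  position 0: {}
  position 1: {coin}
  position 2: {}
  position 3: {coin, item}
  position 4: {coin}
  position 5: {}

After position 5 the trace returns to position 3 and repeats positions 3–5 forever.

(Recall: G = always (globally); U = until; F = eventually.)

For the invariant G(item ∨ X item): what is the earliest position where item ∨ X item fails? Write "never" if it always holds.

At position 0 the labels are {} and the next position 1 has {coin}, so item ∨ X item is false there. This is the first violation.

0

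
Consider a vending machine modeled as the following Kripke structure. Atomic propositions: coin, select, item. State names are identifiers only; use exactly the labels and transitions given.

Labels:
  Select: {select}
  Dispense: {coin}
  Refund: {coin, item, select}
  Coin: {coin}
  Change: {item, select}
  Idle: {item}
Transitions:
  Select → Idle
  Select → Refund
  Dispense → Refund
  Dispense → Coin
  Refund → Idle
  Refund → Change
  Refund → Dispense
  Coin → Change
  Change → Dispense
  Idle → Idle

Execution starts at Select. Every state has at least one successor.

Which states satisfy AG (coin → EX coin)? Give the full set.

{Idle}

States satisfying coin → EX coin: {Select, Dispense, Refund, Change, Idle}.
States satisfying AG (coin → EX coin): {Idle}.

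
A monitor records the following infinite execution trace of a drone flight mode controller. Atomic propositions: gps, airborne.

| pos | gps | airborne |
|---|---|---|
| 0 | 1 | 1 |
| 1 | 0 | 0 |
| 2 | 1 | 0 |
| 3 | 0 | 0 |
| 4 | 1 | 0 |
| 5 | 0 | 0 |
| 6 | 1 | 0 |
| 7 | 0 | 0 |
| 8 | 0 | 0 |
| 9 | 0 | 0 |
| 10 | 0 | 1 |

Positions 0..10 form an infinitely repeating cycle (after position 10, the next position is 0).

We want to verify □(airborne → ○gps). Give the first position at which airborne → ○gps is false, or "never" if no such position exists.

0

At position 0 the labels are {airborne, gps} and the next position 1 has {}, so airborne → ○gps is false there. This is the first violation.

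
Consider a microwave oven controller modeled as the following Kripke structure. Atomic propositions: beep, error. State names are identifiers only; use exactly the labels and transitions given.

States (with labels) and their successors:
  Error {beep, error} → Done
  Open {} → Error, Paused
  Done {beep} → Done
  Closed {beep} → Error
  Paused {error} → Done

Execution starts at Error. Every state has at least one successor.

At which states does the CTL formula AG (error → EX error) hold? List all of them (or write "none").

States satisfying error → EX error: {Open, Done, Closed}.
States satisfying AG (error → EX error): {Done}.

{Done}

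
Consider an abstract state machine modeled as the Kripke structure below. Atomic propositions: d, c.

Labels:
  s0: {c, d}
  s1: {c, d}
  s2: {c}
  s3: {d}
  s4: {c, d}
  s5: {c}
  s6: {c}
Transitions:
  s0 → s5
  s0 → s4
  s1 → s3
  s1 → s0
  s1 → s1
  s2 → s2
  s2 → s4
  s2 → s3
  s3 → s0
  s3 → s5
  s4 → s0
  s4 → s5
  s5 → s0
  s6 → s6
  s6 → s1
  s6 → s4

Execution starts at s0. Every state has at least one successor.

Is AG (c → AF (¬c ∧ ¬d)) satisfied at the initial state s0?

No

States satisfying c → AF (¬c ∧ ¬d): {s3}.
States satisfying AG (c → AF (¬c ∧ ¬d)): ∅.
s0 is reachable from s0 and violates c → AF (¬c ∧ ¬d), so AG fails at s0.
s0 ∉ Sat(AG (c → AF (¬c ∧ ¬d))).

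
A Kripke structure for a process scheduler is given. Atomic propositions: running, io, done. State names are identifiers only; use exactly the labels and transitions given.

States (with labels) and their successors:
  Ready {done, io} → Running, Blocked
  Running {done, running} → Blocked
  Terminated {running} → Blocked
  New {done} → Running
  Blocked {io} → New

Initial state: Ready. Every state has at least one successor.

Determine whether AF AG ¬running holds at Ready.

No

States satisfying AG ¬running: ∅.
States satisfying AF AG ¬running: ∅.
There is a path from Ready along which AG ¬running never holds.
Ready ∉ Sat(AF AG ¬running).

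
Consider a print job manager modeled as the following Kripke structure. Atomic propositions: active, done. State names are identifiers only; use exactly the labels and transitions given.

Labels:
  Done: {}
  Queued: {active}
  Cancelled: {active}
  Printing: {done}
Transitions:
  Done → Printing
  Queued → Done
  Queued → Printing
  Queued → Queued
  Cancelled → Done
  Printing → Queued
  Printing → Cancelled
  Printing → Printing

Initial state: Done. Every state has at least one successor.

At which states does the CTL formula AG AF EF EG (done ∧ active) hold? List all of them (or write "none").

none

States satisfying AF EF EG (done ∧ active): ∅.
States satisfying AG AF EF EG (done ∧ active): ∅.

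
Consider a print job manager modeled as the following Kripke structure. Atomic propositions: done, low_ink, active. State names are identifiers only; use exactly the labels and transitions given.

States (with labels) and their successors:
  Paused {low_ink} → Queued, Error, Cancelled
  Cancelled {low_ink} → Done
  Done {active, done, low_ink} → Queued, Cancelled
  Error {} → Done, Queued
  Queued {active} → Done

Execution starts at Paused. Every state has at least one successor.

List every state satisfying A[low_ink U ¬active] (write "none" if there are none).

States satisfying low_ink: {Paused, Cancelled, Done}.
States satisfying ¬active: {Paused, Cancelled, Error}.
States satisfying A[low_ink U ¬active]: {Paused, Cancelled, Error}.

{Paused, Cancelled, Error}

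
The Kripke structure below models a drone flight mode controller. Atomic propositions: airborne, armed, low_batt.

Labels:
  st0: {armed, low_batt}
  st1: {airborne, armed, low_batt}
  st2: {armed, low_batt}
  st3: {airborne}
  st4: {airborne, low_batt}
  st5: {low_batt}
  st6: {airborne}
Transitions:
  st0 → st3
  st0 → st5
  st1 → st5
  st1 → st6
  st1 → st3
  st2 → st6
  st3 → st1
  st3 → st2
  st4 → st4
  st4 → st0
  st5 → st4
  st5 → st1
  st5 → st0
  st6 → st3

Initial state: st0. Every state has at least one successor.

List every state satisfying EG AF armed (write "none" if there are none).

States satisfying AF armed: {st0, st1, st2, st3, st6}.
States satisfying EG AF armed: {st0, st1, st2, st3, st6}.

{st0, st1, st2, st3, st6}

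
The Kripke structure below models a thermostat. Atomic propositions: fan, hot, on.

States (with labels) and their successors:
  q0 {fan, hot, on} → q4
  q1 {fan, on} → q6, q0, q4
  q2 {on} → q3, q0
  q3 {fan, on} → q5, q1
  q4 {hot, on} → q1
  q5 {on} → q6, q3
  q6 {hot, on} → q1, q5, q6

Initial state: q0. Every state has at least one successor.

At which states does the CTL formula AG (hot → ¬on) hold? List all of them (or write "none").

States satisfying hot → ¬on: {q1, q2, q3, q5}.
States satisfying AG (hot → ¬on): ∅.

none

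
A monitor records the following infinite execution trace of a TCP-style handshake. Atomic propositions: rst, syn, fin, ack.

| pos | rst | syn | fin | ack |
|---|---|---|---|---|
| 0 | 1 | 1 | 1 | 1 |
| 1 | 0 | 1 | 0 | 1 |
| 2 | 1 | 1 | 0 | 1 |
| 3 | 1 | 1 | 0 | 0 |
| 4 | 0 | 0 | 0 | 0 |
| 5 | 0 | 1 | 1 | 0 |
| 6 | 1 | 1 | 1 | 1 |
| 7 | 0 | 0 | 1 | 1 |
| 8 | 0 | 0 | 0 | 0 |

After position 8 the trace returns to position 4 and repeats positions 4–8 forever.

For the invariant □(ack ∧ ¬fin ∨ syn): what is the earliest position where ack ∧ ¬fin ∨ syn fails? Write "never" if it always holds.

Check ack ∧ ¬fin ∨ syn at each position in order: 0 ✓, 1 ✓, 2 ✓, 3 ✓.
At position 4 the labels are {}, so ack ∧ ¬fin ∨ syn is false there. This is the first violation.

4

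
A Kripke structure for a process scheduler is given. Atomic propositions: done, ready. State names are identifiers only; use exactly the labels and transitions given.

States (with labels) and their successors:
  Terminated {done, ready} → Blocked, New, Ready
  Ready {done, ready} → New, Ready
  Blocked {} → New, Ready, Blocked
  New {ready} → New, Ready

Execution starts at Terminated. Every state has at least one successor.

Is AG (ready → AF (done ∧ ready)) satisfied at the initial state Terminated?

Violated

States satisfying ready → AF (done ∧ ready): {Terminated, Ready, Blocked}.
States satisfying AG (ready → AF (done ∧ ready)): ∅.
New is reachable from Terminated and violates ready → AF (done ∧ ready), so AG fails at Terminated.
Terminated ∉ Sat(AG (ready → AF (done ∧ ready))).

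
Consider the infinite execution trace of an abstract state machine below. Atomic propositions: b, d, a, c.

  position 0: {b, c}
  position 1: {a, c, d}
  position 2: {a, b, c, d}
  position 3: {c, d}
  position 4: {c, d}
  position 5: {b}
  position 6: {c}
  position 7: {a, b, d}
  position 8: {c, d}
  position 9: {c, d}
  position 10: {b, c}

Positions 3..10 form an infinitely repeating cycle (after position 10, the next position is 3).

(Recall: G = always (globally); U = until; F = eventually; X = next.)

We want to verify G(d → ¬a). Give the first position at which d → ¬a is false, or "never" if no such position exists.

1

Check d → ¬a at each position in order: 0 ✓.
At position 1 the labels are {a, c, d}, so d → ¬a is false there. This is the first violation.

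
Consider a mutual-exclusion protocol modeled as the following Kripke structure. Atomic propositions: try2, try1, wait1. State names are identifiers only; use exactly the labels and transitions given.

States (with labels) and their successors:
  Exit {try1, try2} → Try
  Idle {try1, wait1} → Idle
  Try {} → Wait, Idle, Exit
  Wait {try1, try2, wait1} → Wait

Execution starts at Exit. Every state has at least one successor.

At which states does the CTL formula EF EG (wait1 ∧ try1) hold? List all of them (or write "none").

States satisfying EG (wait1 ∧ try1): {Idle, Wait}.
States satisfying EF EG (wait1 ∧ try1): {Exit, Idle, Try, Wait}.

{Exit, Idle, Try, Wait}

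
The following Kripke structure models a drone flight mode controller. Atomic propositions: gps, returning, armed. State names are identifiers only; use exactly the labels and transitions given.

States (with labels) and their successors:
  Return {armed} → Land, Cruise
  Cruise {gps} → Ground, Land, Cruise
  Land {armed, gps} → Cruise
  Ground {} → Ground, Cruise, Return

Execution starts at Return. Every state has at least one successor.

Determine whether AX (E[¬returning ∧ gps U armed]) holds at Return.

States satisfying E[¬returning ∧ gps U armed]: {Return, Cruise, Land}.
States satisfying AX (E[¬returning ∧ gps U armed]): {Return, Land}.
Return ∈ Sat(AX (E[¬returning ∧ gps U armed])).

Holds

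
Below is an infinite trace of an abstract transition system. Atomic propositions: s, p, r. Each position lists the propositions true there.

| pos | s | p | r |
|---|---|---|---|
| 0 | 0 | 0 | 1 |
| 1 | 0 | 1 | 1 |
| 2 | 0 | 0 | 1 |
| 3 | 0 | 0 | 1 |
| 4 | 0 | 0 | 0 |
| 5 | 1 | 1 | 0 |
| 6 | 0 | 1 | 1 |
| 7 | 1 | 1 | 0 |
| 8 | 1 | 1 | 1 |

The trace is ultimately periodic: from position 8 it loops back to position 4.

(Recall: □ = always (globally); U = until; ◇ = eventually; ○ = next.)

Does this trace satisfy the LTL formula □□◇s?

□◇s holds at every position 0..8, and those are all positions ever visited, so □□◇s holds.

Satisfied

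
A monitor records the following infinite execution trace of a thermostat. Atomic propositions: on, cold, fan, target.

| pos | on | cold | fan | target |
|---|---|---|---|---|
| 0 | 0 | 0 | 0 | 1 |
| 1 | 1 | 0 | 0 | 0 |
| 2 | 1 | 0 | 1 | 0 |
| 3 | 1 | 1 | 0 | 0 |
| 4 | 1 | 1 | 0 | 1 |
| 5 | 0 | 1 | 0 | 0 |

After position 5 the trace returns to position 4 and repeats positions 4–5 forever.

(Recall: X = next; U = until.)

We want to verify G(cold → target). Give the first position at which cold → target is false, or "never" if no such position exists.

Check cold → target at each position in order: 0 ✓, 1 ✓, 2 ✓.
At position 3 the labels are {cold, on}, so cold → target is false there. This is the first violation.

3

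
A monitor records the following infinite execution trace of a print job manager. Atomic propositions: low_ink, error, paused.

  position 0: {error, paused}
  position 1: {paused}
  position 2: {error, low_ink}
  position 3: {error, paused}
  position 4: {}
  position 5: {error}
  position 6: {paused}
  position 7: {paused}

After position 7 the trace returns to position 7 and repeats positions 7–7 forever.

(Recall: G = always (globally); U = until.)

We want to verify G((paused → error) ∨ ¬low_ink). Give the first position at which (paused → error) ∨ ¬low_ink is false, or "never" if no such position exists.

never

(paused → error) ∨ ¬low_ink holds at every position 0..7, and those are all the positions the trace ever visits, so the invariant G((paused → error) ∨ ¬low_ink) is never violated.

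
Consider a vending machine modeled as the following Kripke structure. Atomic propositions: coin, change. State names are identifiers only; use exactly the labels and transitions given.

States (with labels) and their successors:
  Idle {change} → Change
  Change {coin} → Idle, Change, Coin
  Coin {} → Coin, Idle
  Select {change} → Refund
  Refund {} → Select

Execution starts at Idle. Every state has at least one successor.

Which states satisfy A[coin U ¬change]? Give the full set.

States satisfying coin: {Change}.
States satisfying ¬change: {Change, Coin, Refund}.
States satisfying A[coin U ¬change]: {Change, Coin, Refund}.

{Change, Coin, Refund}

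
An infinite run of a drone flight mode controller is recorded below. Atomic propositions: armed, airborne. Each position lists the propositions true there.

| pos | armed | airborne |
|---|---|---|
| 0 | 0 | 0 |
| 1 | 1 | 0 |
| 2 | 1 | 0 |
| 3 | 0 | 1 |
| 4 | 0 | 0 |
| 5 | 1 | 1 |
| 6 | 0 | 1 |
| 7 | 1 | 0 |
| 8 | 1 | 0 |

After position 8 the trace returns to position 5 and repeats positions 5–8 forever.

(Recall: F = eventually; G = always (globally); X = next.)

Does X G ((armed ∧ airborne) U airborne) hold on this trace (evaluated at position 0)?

No

The position after 0 is 1; G ((armed ∧ airborne) U airborne) is false there.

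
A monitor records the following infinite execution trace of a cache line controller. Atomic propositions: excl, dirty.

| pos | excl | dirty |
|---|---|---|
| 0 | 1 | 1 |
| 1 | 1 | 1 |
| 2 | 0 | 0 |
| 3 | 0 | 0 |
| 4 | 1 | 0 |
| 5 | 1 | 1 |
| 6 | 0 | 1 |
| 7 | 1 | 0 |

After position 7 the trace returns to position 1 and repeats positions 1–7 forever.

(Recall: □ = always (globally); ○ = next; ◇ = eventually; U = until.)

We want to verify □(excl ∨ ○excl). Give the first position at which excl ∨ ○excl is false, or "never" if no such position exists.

Check excl ∨ ○excl at each position in order: 0 ✓, 1 ✓.
At position 2 the labels are {} and the next position 3 has {}, so excl ∨ ○excl is false there. This is the first violation.

2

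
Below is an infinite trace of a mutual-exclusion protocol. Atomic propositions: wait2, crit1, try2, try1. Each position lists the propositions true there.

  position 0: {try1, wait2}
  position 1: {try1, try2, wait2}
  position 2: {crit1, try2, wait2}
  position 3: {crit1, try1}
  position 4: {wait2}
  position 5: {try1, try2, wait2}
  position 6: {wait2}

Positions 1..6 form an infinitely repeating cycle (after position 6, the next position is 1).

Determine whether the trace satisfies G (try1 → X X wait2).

No

try1 → X X wait2 must hold at every position from 0 onward. It fails at position 1, so G (try1 → X X wait2) is false.
Positions where try1 holds: 0, 1, 3, 5.
Check X X wait2 at each: 0→ok, 1→fails, 3→ok, 5→ok.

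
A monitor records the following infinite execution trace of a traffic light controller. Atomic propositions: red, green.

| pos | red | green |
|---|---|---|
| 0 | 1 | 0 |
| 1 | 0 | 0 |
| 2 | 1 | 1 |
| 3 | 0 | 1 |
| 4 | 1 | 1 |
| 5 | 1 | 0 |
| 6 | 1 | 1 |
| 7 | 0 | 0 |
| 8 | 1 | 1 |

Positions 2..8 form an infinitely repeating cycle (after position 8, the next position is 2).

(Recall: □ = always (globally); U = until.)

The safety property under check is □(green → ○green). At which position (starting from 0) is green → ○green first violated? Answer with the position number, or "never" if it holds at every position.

4

Check green → ○green at each position in order: 0 ✓, 1 ✓, 2 ✓, 3 ✓.
At position 4 the labels are {green, red} and the next position 5 has {red}, so green → ○green is false there. This is the first violation.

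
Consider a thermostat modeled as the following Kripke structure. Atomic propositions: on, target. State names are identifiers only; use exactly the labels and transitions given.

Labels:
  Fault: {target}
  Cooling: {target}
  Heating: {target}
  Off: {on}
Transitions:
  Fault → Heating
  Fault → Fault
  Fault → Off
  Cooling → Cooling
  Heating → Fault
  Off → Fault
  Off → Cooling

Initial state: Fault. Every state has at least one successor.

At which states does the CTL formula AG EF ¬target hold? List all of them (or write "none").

none

States satisfying EF ¬target: {Fault, Heating, Off}.
States satisfying AG EF ¬target: ∅.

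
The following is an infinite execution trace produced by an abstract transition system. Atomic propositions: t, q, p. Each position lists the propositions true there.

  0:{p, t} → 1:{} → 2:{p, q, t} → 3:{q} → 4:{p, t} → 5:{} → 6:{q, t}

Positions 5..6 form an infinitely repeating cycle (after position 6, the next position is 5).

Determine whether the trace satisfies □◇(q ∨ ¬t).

Holds

◇(q ∨ ¬t) holds at every position 0..6, and those are all positions ever visited, so □◇(q ∨ ¬t) holds.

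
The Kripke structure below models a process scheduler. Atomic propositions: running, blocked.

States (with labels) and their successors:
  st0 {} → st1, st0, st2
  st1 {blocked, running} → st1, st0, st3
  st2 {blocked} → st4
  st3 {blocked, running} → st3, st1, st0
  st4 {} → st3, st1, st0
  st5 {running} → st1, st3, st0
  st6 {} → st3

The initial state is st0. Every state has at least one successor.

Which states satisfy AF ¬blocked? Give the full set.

States satisfying ¬blocked: {st0, st4, st5, st6}.
States satisfying AF ¬blocked: {st0, st2, st4, st5, st6}.

{st0, st2, st4, st5, st6}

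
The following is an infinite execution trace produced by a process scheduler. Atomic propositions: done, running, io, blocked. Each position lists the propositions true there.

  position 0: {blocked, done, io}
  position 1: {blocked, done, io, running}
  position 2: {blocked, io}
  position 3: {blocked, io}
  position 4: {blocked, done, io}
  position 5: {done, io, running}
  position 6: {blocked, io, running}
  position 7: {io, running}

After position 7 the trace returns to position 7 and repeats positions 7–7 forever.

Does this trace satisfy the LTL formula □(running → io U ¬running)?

running → io U ¬running must hold at every position from 0 onward. It fails at position 5, so □(running → io U ¬running) is false.
Positions where running holds: 1, 5, 6, 7.
Check io U ¬running at each: 1→ok, 5→fails, 6→fails, 7→fails.

Does not hold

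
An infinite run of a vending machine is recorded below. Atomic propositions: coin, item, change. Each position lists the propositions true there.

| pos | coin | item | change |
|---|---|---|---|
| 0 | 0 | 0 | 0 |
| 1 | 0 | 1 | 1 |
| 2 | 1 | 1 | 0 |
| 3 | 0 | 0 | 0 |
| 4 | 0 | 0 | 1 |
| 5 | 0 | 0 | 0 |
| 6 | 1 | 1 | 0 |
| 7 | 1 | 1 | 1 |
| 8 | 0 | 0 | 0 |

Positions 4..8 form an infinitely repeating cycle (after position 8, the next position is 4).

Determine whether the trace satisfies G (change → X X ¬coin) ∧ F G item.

change → X X ¬coin must hold at every position from 0 onward. It fails at position 4, so G (change → X X ¬coin) is false.
Positions where change holds: 1, 4, 7.
Check X X ¬coin at each: 1→ok, 4→fails, 7→ok.
G item is false at every position 0..8, so it never becomes true and F G item fails.
At position 0: G (change → X X ¬coin) is false; F G item is false; so G (change → X X ¬coin) ∧ F G item is false.

Violated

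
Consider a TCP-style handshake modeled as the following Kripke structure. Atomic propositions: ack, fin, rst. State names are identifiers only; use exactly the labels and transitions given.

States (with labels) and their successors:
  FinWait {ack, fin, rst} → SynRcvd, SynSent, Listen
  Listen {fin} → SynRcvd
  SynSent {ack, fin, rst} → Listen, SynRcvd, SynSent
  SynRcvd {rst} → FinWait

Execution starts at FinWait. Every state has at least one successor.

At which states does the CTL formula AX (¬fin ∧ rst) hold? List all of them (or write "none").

{Listen}

States satisfying ¬fin ∧ rst: {SynRcvd}.
States satisfying AX (¬fin ∧ rst): {Listen}.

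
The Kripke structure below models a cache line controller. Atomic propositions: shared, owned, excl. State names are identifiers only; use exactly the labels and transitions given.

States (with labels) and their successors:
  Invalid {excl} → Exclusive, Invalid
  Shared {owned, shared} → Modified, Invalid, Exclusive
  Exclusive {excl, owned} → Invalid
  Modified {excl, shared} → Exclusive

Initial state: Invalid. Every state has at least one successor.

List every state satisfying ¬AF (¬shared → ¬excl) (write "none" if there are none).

{Invalid, Exclusive}

States satisfying ¬shared → ¬excl: {Shared, Modified}.
States satisfying AF (¬shared → ¬excl): {Shared, Modified}.
States satisfying ¬AF (¬shared → ¬excl): {Invalid, Exclusive}.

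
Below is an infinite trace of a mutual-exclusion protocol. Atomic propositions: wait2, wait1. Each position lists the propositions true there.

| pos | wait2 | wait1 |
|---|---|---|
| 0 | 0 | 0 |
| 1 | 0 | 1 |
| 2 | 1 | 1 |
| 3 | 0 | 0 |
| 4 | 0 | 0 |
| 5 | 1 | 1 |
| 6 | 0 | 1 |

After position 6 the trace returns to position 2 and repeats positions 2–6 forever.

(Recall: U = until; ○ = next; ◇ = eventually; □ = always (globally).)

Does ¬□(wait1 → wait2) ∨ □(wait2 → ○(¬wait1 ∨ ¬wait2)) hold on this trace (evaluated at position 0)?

wait2 → ○(¬wait1 ∨ ¬wait2) holds at every position 0..6, and those are all positions ever visited, so □(wait2 → ○(¬wait1 ∨ ¬wait2)) holds.
Positions where wait2 holds: 2, 5.
Check ○(¬wait1 ∨ ¬wait2) at each: 2→ok, 5→ok.
At position 0: ¬□(wait1 → wait2) is true; □(wait2 → ○(¬wait1 ∨ ¬wait2)) is true; so ¬□(wait1 → wait2) ∨ □(wait2 → ○(¬wait1 ∨ ¬wait2)) is true.

Holds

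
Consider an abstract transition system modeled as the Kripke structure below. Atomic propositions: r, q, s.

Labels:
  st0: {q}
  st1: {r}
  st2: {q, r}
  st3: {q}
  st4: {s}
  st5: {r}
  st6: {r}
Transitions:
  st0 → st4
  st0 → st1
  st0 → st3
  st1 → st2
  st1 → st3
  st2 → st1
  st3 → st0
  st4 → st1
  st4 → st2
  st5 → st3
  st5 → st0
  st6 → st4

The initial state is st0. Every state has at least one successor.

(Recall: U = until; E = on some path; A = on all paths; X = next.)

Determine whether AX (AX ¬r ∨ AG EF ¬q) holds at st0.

States satisfying AX ¬r ∨ AG EF ¬q: {st0, st1, st2, st3, st4, st5, st6}.
States satisfying AX (AX ¬r ∨ AG EF ¬q): {st0, st1, st2, st3, st4, st5, st6}.
st0 ∈ Sat(AX (AX ¬r ∨ AG EF ¬q)).

Satisfied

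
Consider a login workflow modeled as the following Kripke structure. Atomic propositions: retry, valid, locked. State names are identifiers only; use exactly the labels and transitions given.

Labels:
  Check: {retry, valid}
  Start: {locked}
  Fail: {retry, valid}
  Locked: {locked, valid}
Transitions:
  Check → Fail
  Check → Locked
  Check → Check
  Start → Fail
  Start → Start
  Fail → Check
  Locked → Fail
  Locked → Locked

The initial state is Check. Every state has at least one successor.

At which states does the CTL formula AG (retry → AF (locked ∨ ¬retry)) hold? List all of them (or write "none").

none

States satisfying retry → AF (locked ∨ ¬retry): {Start, Locked}.
States satisfying AG (retry → AF (locked ∨ ¬retry)): ∅.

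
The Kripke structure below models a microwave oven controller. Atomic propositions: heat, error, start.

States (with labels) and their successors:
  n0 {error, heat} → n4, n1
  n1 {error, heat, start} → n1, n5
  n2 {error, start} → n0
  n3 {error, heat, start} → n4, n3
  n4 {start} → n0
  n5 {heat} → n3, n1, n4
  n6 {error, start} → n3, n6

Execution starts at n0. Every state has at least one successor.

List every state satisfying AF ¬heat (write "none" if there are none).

{n2, n4, n6}

States satisfying ¬heat: {n2, n4, n6}.
States satisfying AF ¬heat: {n2, n4, n6}.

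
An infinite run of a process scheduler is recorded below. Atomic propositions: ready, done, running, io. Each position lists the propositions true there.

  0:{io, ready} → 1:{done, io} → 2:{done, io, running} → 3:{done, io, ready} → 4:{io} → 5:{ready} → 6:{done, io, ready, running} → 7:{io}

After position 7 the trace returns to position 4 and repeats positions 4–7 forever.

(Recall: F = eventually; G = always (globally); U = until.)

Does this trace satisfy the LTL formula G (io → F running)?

Satisfied

io → F running holds at every position 0..7, and those are all positions ever visited, so G (io → F running) holds.
Positions where io holds: 0, 1, 2, 3, 4, 6, 7.
Check F running at each: 0→ok, 1→ok, 2→ok, 3→ok, 4→ok, 6→ok, 7→ok.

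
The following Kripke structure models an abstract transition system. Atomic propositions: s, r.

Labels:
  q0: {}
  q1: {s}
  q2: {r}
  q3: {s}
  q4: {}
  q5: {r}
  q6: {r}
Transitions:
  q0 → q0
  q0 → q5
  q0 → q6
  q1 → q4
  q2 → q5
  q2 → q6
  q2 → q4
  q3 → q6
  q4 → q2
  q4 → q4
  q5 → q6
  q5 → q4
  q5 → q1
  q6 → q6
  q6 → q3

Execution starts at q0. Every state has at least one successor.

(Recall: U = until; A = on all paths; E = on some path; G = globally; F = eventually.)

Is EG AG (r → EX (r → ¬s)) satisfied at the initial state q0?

States satisfying AG (r → EX (r → ¬s)): {q0, q1, q2, q3, q4, q5, q6}.
States satisfying EG AG (r → EX (r → ¬s)): {q0, q1, q2, q3, q4, q5, q6}.
q0 ∈ Sat(EG AG (r → EX (r → ¬s))).

Yes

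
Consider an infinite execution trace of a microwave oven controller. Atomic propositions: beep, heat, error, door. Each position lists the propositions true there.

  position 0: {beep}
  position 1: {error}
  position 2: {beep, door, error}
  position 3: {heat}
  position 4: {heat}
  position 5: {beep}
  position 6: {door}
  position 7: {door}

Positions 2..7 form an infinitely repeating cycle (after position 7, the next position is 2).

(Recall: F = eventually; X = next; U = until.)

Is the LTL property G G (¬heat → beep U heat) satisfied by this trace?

Does not hold

G (¬heat → beep U heat) must hold at every position from 0 onward. It fails at position 0, so G G (¬heat → beep U heat) is false.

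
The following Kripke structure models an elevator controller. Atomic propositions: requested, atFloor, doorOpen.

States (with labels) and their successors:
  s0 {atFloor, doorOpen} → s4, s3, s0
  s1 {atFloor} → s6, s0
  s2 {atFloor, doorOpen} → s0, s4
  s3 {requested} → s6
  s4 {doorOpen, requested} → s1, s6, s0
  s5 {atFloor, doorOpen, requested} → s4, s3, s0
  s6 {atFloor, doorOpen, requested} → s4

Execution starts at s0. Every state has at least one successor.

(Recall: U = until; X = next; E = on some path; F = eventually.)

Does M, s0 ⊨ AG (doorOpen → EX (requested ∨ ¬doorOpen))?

Satisfied

States satisfying doorOpen → EX (requested ∨ ¬doorOpen): {s0, s1, s2, s3, s4, s5, s6}.
States satisfying AG (doorOpen → EX (requested ∨ ¬doorOpen)): {s0, s1, s2, s3, s4, s5, s6}.
Every state reachable from s0 satisfies doorOpen → EX (requested ∨ ¬doorOpen).
s0 ∈ Sat(AG (doorOpen → EX (requested ∨ ¬doorOpen))).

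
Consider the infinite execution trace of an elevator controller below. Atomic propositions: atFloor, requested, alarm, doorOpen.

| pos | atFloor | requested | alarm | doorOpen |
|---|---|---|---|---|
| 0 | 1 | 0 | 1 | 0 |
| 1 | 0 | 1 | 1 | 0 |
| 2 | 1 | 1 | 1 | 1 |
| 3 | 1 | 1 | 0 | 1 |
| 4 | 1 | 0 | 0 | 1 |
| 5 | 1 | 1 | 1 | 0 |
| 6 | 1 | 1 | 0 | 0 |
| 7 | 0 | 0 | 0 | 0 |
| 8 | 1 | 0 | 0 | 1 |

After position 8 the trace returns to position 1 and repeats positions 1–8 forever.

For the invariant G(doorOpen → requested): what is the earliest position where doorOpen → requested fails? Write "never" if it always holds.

4

Check doorOpen → requested at each position in order: 0 ✓, 1 ✓, 2 ✓, 3 ✓.
At position 4 the labels are {atFloor, doorOpen}, so doorOpen → requested is false there. This is the first violation.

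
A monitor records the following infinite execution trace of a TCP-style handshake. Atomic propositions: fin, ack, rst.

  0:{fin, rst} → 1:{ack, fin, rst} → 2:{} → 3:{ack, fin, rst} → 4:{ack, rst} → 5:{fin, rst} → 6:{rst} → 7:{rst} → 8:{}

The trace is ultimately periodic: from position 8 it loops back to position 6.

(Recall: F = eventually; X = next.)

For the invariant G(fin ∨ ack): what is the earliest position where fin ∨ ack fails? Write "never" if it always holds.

2

Check fin ∨ ack at each position in order: 0 ✓, 1 ✓.
At position 2 the labels are {}, so fin ∨ ack is false there. This is the first violation.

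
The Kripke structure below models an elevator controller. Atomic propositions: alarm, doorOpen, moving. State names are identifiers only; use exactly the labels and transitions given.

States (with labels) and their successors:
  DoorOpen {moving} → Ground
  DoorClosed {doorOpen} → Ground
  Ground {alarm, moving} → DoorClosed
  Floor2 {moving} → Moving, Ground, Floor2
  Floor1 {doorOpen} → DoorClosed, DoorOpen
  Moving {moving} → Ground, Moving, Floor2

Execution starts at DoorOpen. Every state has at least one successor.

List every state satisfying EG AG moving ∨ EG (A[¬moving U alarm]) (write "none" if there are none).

{DoorClosed, Ground}

States satisfying AG moving: ∅.
States satisfying EG AG moving: ∅.
States satisfying A[¬moving U alarm]: {DoorClosed, Ground}.
States satisfying EG (A[¬moving U alarm]): {DoorClosed, Ground}.
States satisfying EG AG moving ∨ EG (A[¬moving U alarm]): {DoorClosed, Ground}.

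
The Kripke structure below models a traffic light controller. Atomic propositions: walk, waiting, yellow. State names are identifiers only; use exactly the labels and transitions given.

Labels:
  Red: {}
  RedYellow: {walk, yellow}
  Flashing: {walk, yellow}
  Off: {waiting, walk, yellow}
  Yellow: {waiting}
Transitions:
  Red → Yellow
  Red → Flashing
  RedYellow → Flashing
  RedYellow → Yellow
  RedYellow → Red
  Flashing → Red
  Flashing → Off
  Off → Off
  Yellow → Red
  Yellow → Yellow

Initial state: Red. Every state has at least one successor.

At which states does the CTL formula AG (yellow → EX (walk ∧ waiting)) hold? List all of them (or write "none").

States satisfying yellow → EX (walk ∧ waiting): {Red, Flashing, Off, Yellow}.
States satisfying AG (yellow → EX (walk ∧ waiting)): {Red, Flashing, Off, Yellow}.

{Red, Flashing, Off, Yellow}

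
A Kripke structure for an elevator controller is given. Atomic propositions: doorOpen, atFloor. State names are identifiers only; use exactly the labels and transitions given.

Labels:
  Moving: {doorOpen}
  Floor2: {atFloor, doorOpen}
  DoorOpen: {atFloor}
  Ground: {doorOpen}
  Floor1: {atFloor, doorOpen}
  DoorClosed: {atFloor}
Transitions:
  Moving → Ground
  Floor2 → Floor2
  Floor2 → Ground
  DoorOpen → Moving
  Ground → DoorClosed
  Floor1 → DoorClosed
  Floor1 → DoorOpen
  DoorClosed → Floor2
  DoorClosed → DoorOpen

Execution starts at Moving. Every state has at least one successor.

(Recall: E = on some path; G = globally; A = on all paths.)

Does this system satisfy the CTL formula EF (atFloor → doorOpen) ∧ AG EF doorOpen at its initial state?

Holds

States satisfying atFloor → doorOpen: {Moving, Floor2, Ground, Floor1}.
States satisfying EF (atFloor → doorOpen): {Moving, Floor2, DoorOpen, Ground, Floor1, DoorClosed}.
States satisfying EF doorOpen: {Moving, Floor2, DoorOpen, Ground, Floor1, DoorClosed}.
States satisfying AG EF doorOpen: {Moving, Floor2, DoorOpen, Ground, Floor1, DoorClosed}.
States satisfying EF (atFloor → doorOpen) ∧ AG EF doorOpen: {Moving, Floor2, DoorOpen, Ground, Floor1, DoorClosed}.
Moving ∈ Sat(EF (atFloor → doorOpen) ∧ AG EF doorOpen).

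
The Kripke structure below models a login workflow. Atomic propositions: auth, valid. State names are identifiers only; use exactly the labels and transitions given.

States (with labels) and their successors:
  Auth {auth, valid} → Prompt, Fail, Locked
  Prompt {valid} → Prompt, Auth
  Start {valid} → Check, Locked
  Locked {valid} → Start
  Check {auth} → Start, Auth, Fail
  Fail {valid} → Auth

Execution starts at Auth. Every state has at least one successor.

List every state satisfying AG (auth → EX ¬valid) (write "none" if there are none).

States satisfying auth → EX ¬valid: {Prompt, Start, Locked, Fail}.
States satisfying AG (auth → EX ¬valid): ∅.

none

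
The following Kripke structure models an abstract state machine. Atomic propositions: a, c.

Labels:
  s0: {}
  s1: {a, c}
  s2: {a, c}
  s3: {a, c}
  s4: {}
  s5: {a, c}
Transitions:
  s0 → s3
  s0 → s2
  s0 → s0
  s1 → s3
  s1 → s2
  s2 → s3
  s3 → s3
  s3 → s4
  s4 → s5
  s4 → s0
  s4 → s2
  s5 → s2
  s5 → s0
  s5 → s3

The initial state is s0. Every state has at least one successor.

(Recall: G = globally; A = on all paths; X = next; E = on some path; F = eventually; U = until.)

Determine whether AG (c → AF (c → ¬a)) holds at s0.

States satisfying c → AF (c → ¬a): {s0, s4}.
States satisfying AG (c → AF (c → ¬a)): ∅.
s2 is reachable from s0 and violates c → AF (c → ¬a), so AG fails at s0.
s0 ∉ Sat(AG (c → AF (c → ¬a))).

No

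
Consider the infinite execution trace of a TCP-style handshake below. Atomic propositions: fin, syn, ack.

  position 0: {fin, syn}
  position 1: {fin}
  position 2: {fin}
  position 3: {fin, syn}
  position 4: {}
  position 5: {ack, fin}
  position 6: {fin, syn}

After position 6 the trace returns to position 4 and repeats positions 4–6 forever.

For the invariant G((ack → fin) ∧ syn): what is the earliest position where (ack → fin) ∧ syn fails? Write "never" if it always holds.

1

Check (ack → fin) ∧ syn at each position in order: 0 ✓.
At position 1 the labels are {fin}, so (ack → fin) ∧ syn is false there. This is the first violation.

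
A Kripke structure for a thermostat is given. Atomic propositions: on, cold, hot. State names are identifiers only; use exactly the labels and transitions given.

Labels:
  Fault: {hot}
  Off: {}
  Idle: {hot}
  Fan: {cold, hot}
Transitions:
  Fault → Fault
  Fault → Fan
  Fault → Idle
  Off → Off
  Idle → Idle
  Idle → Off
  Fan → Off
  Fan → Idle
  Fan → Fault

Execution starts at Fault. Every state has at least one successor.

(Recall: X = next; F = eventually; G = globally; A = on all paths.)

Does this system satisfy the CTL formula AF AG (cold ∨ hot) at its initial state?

States satisfying AG (cold ∨ hot): ∅.
States satisfying AF AG (cold ∨ hot): ∅.
There is a path from Fault along which AG (cold ∨ hot) never holds.
Fault ∉ Sat(AF AG (cold ∨ hot)).

Violated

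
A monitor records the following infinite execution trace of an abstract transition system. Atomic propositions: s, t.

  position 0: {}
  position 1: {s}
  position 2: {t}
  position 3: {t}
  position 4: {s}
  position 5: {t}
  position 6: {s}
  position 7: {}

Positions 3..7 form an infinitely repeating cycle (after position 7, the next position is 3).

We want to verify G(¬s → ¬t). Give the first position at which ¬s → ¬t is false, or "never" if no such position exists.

Check ¬s → ¬t at each position in order: 0 ✓, 1 ✓.
At position 2 the labels are {t}, so ¬s → ¬t is false there. This is the first violation.

2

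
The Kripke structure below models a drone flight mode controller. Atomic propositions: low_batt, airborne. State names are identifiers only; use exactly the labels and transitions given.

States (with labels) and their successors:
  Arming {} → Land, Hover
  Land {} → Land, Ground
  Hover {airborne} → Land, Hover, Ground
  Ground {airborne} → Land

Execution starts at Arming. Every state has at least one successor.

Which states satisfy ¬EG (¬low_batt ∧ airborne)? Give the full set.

{Arming, Land, Ground}

States satisfying ¬low_batt ∧ airborne: {Hover, Ground}.
States satisfying EG (¬low_batt ∧ airborne): {Hover}.
States satisfying ¬EG (¬low_batt ∧ airborne): {Arming, Land, Ground}.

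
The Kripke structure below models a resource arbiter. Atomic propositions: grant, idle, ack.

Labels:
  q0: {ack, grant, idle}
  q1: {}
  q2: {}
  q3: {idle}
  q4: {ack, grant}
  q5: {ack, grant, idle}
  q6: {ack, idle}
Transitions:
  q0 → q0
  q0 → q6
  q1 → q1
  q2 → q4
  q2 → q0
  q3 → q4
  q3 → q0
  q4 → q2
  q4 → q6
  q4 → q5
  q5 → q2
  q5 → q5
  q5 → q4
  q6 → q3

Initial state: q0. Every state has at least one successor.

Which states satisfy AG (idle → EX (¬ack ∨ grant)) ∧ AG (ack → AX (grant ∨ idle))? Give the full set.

{q1}

States satisfying idle → EX (¬ack ∨ grant): {q0, q1, q2, q3, q4, q5, q6}.
States satisfying AG (idle → EX (¬ack ∨ grant)): {q0, q1, q2, q3, q4, q5, q6}.
States satisfying ack → AX (grant ∨ idle): {q0, q1, q2, q3, q6}.
States satisfying AG (ack → AX (grant ∨ idle)): {q1}.
States satisfying AG (idle → EX (¬ack ∨ grant)) ∧ AG (ack → AX (grant ∨ idle)): {q1}.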